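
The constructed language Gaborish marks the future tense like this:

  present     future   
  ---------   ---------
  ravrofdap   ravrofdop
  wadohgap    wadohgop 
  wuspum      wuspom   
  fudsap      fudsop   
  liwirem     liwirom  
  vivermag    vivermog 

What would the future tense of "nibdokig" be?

nibdokog

Every pair shown (ravrofdap → ravrofdop, wadohgap → wadohgop, wuspum → wuspom, …) follows the same rule: change the last vowel to 'o'.
So nibdokig → nibdokog.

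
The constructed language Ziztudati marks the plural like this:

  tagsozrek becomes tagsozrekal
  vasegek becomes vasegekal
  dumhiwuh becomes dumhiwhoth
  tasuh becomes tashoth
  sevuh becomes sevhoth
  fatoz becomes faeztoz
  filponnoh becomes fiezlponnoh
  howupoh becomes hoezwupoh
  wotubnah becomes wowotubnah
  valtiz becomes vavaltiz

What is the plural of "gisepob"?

dumhiwuh and filponnoh both end in -h yet inflect differently (dumhiwhoth, fiezlponnoh), so the final letter is not what conditions the rule; the last vowel is.
"gisepob" has last vowel 'o'. The stems whose last vowel is 'o' (fatoz → faeztoz, filponnoh → fiezlponnoh, howupoh → hoezwupoh) insert -ez- after the first vowel.
The other patterns: stems whose last vowel is 'e' add -al; stems whose last vowel is 'u' delete the last vowel and add -oth; stems whose last vowel is 'a' or 'i' repeat the first consonant+vowel as a prefix.
So gisepob → giezsepob.

giezsepob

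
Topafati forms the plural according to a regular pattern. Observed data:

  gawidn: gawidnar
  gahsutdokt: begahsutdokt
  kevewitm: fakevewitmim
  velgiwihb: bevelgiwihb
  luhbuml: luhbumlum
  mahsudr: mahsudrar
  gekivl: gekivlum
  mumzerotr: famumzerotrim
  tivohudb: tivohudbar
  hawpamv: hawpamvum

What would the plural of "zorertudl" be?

"zorertudl" has second-to-last letter 'd'. The stems whose second-to-last letter is 'd' (mahsudr → mahsudrar, tivohudb → tivohudbar, gawidn → gawidnar) add -ar.
The other patterns: stems whose second-to-last letter is 'h' or 'k' add the prefix be-; stems whose second-to-last letter is 't' add fa- … -im around the stem; stems whose second-to-last letter is 'm' or 'v' add -um.
So zorertudl → zorertudlar.

zorertudlar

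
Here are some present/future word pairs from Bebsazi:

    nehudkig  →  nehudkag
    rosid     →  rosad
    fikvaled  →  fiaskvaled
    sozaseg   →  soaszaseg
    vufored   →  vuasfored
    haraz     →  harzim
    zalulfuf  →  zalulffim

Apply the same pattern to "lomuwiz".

lomuwaz

rosid and fikvaled both end in -d yet inflect differently (rosad, fiaskvaled), so the final letter is not what conditions the rule; the last vowel is.
"lomuwiz" has last vowel 'i'. The stems whose last vowel is 'i' (nehudkig → nehudkag, rosid → rosad) change the last vowel to 'a'.
The other patterns: stems whose last vowel is 'e' insert -as- after the first vowel; stems whose last vowel is 'a' or 'u' delete the last vowel and add -im.
So lomuwiz → lomuwaz.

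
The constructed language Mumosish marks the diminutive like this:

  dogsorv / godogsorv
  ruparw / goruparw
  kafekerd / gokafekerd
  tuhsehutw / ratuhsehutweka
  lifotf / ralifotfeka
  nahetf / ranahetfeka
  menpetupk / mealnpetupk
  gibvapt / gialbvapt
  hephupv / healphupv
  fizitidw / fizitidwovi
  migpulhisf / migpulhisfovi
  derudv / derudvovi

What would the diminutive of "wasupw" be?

waalsupw

ruparw and tuhsehutw both end in -w yet inflect differently (goruparw, ratuhsehutweka), so the final letter is not what conditions the rule; the second-to-last letter is.
"wasupw" has second-to-last letter 'p'. The stems whose second-to-last letter is 'p' (menpetupk → mealnpetupk, gibvapt → gialbvapt, hephupv → healphupv) insert -al- after the first vowel.
The other patterns: stems whose second-to-last letter is 'r' add the prefix go-; stems whose second-to-last letter is 't' add ra- … -eka around the stem; stems whose second-to-last letter is 'd' or 's' add -ovi.
So wasupw → waalsupw.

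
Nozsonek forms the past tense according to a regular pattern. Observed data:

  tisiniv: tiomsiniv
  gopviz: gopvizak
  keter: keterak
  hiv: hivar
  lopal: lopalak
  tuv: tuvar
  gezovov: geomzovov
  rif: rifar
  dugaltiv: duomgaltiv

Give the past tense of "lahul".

"lahul" has 2 vowels. The stems with 2 vowels (keter → keterak, lopal → lopalak, gopviz → gopvizak) add -ak.
So lahul → lahulak.

lahulak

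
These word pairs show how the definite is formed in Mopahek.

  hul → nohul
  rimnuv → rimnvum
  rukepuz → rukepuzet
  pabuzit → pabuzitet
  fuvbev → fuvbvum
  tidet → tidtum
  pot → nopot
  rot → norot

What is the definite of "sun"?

nosun

rot and tidet both end in -t yet inflect differently (norot, tidtum), so the final letter is not what conditions the rule; the number of vowels is.
"sun" has 1 vowel. The stems with 1 vowel (hul → nohul, rot → norot, pot → nopot) add the prefix no-.
The other patterns: stems with 2 vowels delete the last vowel and add -um; stems with 3 vowels add -et.
So sun → nosun.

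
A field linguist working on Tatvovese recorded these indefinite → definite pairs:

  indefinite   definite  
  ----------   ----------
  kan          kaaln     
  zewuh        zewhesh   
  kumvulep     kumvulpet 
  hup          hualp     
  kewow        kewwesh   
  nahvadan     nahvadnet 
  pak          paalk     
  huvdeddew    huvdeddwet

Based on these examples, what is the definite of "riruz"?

kan and nahvadan both end in -n yet inflect differently (kaaln, nahvadnet), so the final letter is not what conditions the rule; the number of vowels is.
"riruz" has 2 vowels. The stems with 2 vowels (zewuh → zewhesh, kewow → kewwesh) delete the last vowel and add -esh.
So riruz → rirzesh.

rirzesh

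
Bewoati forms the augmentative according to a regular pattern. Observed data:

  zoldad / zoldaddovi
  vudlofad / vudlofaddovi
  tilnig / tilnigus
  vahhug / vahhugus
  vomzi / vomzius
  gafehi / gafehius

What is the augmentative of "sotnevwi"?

vudlofad and vahhug both begin with v- yet inflect differently (vudlofaddovi, vahhugus), so the first letter is not what conditions the rule; the final letter is.
"sotnevwi" ends in -i. The stems ending in -i (vomzi → vomzius, gafehi → gafehius) add -us.
So sotnevwi → sotnevwius.

sotnevwius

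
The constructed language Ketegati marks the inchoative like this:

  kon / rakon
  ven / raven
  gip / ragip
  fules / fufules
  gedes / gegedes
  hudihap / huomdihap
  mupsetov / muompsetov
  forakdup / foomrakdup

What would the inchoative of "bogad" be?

gip and hudihap both end in -p yet inflect differently (ragip, huomdihap), so the final letter is not what conditions the rule; the number of vowels is.
"bogad" has 2 vowels. The stems with 2 vowels (fules → fufules, gedes → gegedes) repeat the first consonant+vowel as a prefix.
The other patterns: stems with 1 vowel add the prefix ra-; stems with 3 vowels insert -om- after the first vowel.
So bogad → bobogad.

bobogad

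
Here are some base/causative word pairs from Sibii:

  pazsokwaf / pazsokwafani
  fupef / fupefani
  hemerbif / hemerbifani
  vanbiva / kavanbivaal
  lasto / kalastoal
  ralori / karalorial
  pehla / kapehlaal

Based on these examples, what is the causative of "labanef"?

"labanef" ends in a consonant. The stems ending in a consonant (pazsokwaf → pazsokwafani, fupef → fupefani, hemerbif → hemerbifani) add -ani.
The other pattern: stems ending in a vowel add ka- … -al around the stem.
So labanef → labanefani.

labanefani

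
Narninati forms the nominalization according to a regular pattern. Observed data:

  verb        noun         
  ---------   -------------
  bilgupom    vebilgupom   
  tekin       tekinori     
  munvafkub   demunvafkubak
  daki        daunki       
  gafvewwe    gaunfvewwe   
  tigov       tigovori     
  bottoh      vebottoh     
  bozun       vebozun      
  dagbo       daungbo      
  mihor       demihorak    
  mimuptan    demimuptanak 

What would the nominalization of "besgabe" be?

vebesgabe

mimuptan and bozun both end in -n yet inflect differently (demimuptanak, vebozun), so the final letter is not what conditions the rule; the first letter is.
"besgabe" begins with b-. The stems beginning with b- (bozun → vebozun, bottoh → vebottoh, bilgupom → vebilgupom) add the prefix ve-.
So besgabe → vebesgabe.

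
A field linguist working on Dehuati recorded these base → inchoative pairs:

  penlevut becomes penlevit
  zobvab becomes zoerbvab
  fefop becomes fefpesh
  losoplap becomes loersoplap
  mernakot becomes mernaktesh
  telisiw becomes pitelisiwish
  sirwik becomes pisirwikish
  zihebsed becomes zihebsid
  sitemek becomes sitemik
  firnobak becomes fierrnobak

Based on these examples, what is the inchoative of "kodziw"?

sirwik and firnobak both end in -k yet inflect differently (pisirwikish, fierrnobak), so the final letter is not what conditions the rule; the last vowel is.
"kodziw" has last vowel 'i'. The stems whose last vowel is 'i' (sirwik → pisirwikish, telisiw → pitelisiwish) add pi- … -ish around the stem.
The other patterns: stems whose last vowel is 'o' delete the last vowel and add -esh; stems whose last vowel is 'a' insert -er- after the first vowel; stems whose last vowel is 'e' or 'u' change the last vowel to 'i'.
So kodziw → pikodziwish.

pikodziwish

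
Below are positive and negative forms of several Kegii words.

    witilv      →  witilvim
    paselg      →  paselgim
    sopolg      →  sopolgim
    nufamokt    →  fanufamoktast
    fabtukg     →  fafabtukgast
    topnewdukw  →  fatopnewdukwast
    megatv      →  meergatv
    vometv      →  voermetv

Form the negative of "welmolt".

welmoltim

paselg and fabtukg both end in -g yet inflect differently (paselgim, fafabtukgast), so the final letter is not what conditions the rule; the second-to-last letter is.
"welmolt" has second-to-last letter 'l'. The stems whose second-to-last letter is 'l' (witilv → witilvim, paselg → paselgim, sopolg → sopolgim) add -im.
So welmolt → welmoltim.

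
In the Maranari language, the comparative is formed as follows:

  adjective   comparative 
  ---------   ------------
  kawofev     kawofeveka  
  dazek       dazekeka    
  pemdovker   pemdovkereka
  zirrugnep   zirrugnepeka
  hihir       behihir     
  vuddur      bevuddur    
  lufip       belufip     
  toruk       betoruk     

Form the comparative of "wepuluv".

"wepuluv" has last vowel 'u'. The stems whose last vowel is 'u' (vuddur → bevuddur, toruk → betoruk) add the prefix be-.
So wepuluv → bewepuluv.

bewepuluv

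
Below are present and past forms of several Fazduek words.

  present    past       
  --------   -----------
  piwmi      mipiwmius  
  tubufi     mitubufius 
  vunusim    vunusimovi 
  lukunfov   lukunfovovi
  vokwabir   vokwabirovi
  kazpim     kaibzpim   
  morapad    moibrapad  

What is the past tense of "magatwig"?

vunusim and kazpim both end in -m yet inflect differently (vunusimovi, kaibzpim), so the final letter is not what conditions the rule; the first letter is.
"magatwig" begins with m-. The one such stem in the data (morapad → moibrapad) inserts -ib- after the first vowel (as does kazpim), so the same rule applies.
So magatwig → maibgatwig.

maibgatwig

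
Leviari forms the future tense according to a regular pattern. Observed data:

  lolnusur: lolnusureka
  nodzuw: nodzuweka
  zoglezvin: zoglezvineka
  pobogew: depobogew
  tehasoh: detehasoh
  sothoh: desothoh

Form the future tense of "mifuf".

mifufeka

nodzuw and pobogew both end in -w yet inflect differently (nodzuweka, depobogew), so the final letter is not what conditions the rule; the last vowel is.
"mifuf" has last vowel 'u'. The stems whose last vowel is 'u' (lolnusur → lolnusureka, nodzuw → nodzuweka) add -eka.
So mifuf → mifufeka.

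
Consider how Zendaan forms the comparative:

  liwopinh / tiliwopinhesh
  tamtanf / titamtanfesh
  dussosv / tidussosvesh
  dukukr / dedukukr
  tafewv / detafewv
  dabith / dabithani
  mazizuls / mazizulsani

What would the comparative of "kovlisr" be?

"kovlisr" has second-to-last letter 's'. The one such stem in the data (dussosv → tidussosvesh) adds ti- … -esh around the stem, so the same rule applies.
The other patterns: stems whose second-to-last letter is 'k' or 'w' add the prefix de-; stems whose second-to-last letter is 'l' or 't' add -ani.
So kovlisr → tikovlisresh.

tikovlisresh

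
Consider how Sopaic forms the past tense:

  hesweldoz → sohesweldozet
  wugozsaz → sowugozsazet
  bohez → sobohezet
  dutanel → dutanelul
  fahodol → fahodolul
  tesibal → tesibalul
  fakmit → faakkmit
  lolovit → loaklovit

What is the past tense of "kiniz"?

bohez and dutanel both have last vowel 'e' yet inflect differently (sobohezet, dutanelul), so the last vowel is not what conditions the rule; the final letter is.
"kiniz" ends in -z. The stems ending in -z (hesweldoz → sohesweldozet, wugozsaz → sowugozsazet, bohez → sobohezet) add so- … -et around the stem.
So kiniz → sokinizet.

sokinizet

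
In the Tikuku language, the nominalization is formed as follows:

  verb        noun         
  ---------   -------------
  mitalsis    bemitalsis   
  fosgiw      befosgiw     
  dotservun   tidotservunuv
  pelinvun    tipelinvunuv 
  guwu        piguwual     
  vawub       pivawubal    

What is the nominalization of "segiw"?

besegiw

dotservun and guwu both have last vowel 'u' yet inflect differently (tidotservunuv, piguwual), so the last vowel is not what conditions the rule; the final letter is.
"segiw" ends in -w. The one such stem in the data (fosgiw → befosgiw) adds the prefix be-, so the same rule applies.
The other patterns: stems ending in -n add ti- … -uv around the stem; stems ending in -b or -u add pi- … -al around the stem.
So segiw → besegiw.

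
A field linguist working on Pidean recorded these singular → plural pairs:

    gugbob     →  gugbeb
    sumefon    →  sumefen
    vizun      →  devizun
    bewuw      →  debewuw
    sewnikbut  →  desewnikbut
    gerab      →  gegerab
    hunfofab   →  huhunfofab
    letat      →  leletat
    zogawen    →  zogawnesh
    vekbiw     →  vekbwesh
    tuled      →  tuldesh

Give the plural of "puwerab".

sumefon and vizun both end in -n yet inflect differently (sumefen, devizun), so the final letter is not what conditions the rule; the last vowel is.
"puwerab" has last vowel 'a'. The stems whose last vowel is 'a' (gerab → gegerab, hunfofab → huhunfofab, letat → leletat) repeat the first consonant+vowel as a prefix.
The other patterns: stems whose last vowel is 'o' change the last vowel to 'e'; stems whose last vowel is 'u' add the prefix de-; stems whose last vowel is 'e' or 'i' delete the last vowel and add -esh.
So puwerab → pupuwerab.

pupuwerab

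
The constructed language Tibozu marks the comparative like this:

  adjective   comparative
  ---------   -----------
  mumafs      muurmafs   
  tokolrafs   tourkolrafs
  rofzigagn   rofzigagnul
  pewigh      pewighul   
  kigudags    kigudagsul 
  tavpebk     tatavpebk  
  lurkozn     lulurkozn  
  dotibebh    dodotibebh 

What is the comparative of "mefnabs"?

memefnabs

"mefnabs" has second-to-last letter 'b'. The stems whose second-to-last letter is 'b' (tavpebk → tatavpebk, dotibebh → dodotibebh) repeat the first consonant+vowel as a prefix.
The other patterns: stems whose second-to-last letter is 'f' insert -ur- after the first vowel; stems whose second-to-last letter is 'g' add -ul.
So mefnabs → memefnabs.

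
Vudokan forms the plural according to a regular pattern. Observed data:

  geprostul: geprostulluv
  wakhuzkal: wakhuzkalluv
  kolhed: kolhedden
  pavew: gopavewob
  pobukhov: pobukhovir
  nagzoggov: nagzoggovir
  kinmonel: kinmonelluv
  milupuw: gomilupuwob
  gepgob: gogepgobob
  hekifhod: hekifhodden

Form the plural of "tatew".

gotatewob

hekifhod and nagzoggov both have last vowel 'o' yet inflect differently (hekifhodden, nagzoggovir), so the last vowel is not what conditions the rule; the final letter is.
"tatew" ends in -w. The stems ending in -w (pavew → gopavewob, milupuw → gomilupuwob) add go- … -ob around the stem.
The other patterns: stems ending in -d double the final consonant and add -en; stems ending in -v add -ir; stems ending in -l double the final consonant and add -uv.
So tatew → gotatewob.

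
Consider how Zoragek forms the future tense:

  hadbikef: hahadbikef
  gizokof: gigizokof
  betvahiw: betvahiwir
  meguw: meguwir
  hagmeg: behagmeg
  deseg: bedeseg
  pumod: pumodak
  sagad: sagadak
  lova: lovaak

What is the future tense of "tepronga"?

"tepronga" ends in -a. The one such stem in the data (lova → lovaak) adds -ak, so the same rule applies.
The other patterns: stems ending in -f repeat the first consonant+vowel as a prefix; stems ending in -w add -ir; stems ending in -g add the prefix be-.
So tepronga → teprongaak.

teprongaak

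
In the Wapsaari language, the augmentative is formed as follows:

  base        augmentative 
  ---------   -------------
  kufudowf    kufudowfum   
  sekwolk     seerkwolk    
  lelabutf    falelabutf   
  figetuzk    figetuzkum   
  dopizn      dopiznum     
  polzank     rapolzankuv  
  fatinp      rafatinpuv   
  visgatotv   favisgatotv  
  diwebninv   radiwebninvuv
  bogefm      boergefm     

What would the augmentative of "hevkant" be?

rahevkantuv

sekwolk and polzank both end in -k yet inflect differently (seerkwolk, rapolzankuv), so the final letter is not what conditions the rule; the second-to-last letter is.
"hevkant" has second-to-last letter 'n'. The stems whose second-to-last letter is 'n' (diwebninv → radiwebninvuv, polzank → rapolzankuv, fatinp → rafatinpuv) add ra- … -uv around the stem.
The other patterns: stems whose second-to-last letter is 'f' or 'l' insert -er- after the first vowel; stems whose second-to-last letter is 't' add the prefix fa-; stems whose second-to-last letter is 'w' or 'z' add -um.
So hevkant → rahevkantuv.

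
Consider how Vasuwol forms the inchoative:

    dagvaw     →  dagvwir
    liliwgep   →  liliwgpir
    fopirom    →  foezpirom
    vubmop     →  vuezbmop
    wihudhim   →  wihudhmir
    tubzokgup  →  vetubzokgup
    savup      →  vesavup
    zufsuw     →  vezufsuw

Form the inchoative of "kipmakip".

kipmakpir

vubmop and savup both end in -p yet inflect differently (vuezbmop, vesavup), so the final letter is not what conditions the rule; the last vowel is.
"kipmakip" has last vowel 'i'. The one such stem in the data (wihudhim → wihudhmir) deletes the last vowel and adds -ir (as do dagvaw, liliwgep), so the same rule applies.
So kipmakip → kipmakpir.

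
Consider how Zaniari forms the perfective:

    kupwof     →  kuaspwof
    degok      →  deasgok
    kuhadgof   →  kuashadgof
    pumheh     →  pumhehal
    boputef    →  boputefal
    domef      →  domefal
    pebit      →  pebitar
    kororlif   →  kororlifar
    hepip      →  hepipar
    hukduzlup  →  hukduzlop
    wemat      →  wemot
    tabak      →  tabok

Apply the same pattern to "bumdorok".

kupwof and boputef both end in -f yet inflect differently (kuaspwof, boputefal), so the final letter is not what conditions the rule; the last vowel is.
"bumdorok" has last vowel 'o'. The stems whose last vowel is 'o' (kupwof → kuaspwof, degok → deasgok, kuhadgof → kuashadgof) insert -as- after the first vowel.
The other patterns: stems whose last vowel is 'e' add -al; stems whose last vowel is 'i' add -ar; stems whose last vowel is 'a' or 'u' change the last vowel to 'o'.
So bumdorok → buasmdorok.

buasmdorok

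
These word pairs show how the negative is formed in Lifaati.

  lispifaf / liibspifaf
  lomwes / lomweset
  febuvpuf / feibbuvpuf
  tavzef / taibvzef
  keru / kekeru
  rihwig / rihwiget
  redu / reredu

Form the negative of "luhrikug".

keru and febuvpuf both have last vowel 'u' yet inflect differently (kekeru, feibbuvpuf), so the last vowel is not what conditions the rule; the final letter is.
"luhrikug" ends in -g. The one such stem in the data (rihwig → rihwiget) adds -et, so the same rule applies.
So luhrikug → luhrikuget.

luhrikuget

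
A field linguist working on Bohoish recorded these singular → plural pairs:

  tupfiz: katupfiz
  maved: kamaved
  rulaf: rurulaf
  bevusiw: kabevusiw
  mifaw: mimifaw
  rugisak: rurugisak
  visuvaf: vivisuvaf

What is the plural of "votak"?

mifaw and bevusiw both end in -w yet inflect differently (mimifaw, kabevusiw), so the final letter is not what conditions the rule; the last vowel is.
"votak" has last vowel 'a'. The stems whose last vowel is 'a' (mifaw → mimifaw, visuvaf → vivisuvaf, rugisak → rurugisak) repeat the first consonant+vowel as a prefix.
The other pattern: stems whose last vowel is 'e' or 'i' add the prefix ka-.
So votak → vovotak.

vovotak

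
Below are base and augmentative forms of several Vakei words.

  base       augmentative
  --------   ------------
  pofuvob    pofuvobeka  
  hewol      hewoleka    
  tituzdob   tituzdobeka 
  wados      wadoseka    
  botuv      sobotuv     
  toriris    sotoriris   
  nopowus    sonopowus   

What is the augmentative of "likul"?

wados and toriris both end in -s yet inflect differently (wadoseka, sotoriris), so the final letter is not what conditions the rule; the last vowel is.
"likul" has last vowel 'u'. The stems whose last vowel is 'u' (botuv → sobotuv, nopowus → sonopowus) add the prefix so-.
The other pattern: stems whose last vowel is 'o' add -eka.
So likul → solikul.

solikul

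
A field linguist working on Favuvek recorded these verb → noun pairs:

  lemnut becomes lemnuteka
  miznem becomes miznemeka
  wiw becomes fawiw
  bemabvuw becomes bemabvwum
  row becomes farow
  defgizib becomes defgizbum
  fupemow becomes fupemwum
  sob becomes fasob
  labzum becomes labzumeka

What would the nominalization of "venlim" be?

venlimeka

wiw and bemabvuw both end in -w yet inflect differently (fawiw, bemabvwum), so the final letter is not what conditions the rule; the number of vowels is.
"venlim" has 2 vowels. The stems with 2 vowels (miznem → miznemeka, labzum → labzumeka, lemnut → lemnuteka) add -eka.
The other patterns: stems with 1 vowel add the prefix fa-; stems with 3 vowels delete the last vowel and add -um.
So venlim → venlimeka.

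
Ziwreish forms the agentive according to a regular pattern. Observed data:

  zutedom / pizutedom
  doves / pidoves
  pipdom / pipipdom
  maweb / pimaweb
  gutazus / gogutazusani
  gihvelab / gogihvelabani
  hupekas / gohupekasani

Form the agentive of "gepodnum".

gogepodnumani

doves and gutazus both end in -s yet inflect differently (pidoves, gogutazusani), so the final letter is not what conditions the rule; the last vowel is.
"gepodnum" has last vowel 'u'. The one such stem in the data (gutazus → gogutazusani) adds go- … -ani around the stem, so the same rule applies.
So gepodnum → gogepodnumani.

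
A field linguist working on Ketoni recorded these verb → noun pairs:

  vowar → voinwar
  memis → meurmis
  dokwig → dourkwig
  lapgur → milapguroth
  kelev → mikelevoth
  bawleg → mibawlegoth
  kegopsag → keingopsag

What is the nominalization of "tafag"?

kegopsag and dokwig both end in -g yet inflect differently (keingopsag, dourkwig), so the final letter is not what conditions the rule; the last vowel is.
"tafag" has last vowel 'a'. The stems whose last vowel is 'a' (vowar → voinwar, kegopsag → keingopsag) insert -in- after the first vowel.
So tafag → tainfag.

tainfag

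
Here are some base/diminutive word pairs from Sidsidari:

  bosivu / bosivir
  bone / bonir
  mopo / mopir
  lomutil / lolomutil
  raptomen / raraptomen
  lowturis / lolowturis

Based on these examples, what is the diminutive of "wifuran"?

bone and raptomen both have last vowel 'e' yet inflect differently (bonir, raraptomen), so the last vowel is not what conditions the rule; whether the stem ends in a vowel or a consonant is.
"wifuran" ends in a consonant. The stems ending in a consonant (lomutil → lolomutil, raptomen → raraptomen, lowturis → lolowturis) repeat the first consonant+vowel as a prefix.
The other pattern: stems ending in a vowel drop the final letter and add -ir.
So wifuran → wiwifuran.

wiwifuran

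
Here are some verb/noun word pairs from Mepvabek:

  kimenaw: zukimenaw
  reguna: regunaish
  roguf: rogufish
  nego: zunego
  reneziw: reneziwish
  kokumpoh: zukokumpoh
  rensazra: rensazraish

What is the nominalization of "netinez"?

reneziw and kimenaw both end in -w yet inflect differently (reneziwish, zukimenaw), so the final letter is not what conditions the rule; the first letter is.
"netinez" begins with n-. The one such stem in the data (nego → zunego) adds the prefix zu-, so the same rule applies.
So netinez → zunetinez.

zunetinez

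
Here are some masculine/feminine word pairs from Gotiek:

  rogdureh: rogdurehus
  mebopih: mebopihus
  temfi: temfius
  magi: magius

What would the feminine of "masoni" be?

Every pair shown (rogdureh → rogdurehus, mebopih → mebopihus, temfi → temfius, …) follows the same rule: add -us.
So masoni → masonius.

masonius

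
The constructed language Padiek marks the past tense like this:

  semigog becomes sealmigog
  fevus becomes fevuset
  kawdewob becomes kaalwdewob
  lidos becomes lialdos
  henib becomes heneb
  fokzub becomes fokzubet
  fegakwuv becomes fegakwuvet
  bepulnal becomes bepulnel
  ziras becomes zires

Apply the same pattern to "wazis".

wazes

"wazis" has last vowel 'i'. The one such stem in the data (henib → heneb) changes the last vowel to 'e' (as do ziras, bepulnal), so the same rule applies.
The other patterns: stems whose last vowel is 'u' add -et; stems whose last vowel is 'o' insert -al- after the first vowel.
So wazis → wazes.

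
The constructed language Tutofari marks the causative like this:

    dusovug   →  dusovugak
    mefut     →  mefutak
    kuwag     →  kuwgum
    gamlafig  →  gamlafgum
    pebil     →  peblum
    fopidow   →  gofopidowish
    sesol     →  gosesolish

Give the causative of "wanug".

wanugak

dusovug and kuwag both end in -g yet inflect differently (dusovugak, kuwgum), so the final letter is not what conditions the rule; the last vowel is.
"wanug" has last vowel 'u'. The stems whose last vowel is 'u' (dusovug → dusovugak, mefut → mefutak) add -ak.
So wanug → wanugak.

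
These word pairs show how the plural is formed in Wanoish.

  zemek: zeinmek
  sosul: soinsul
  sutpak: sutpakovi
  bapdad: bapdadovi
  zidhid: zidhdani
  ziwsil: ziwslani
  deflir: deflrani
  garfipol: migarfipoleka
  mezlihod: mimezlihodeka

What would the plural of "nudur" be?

nuindur

zemek and sutpak both end in -k yet inflect differently (zeinmek, sutpakovi), so the final letter is not what conditions the rule; the last vowel is.
"nudur" has last vowel 'u'. The one such stem in the data (sosul → soinsul) inserts -in- after the first vowel (as does zemek), so the same rule applies.
The other patterns: stems whose last vowel is 'a' add -ovi; stems whose last vowel is 'i' delete the last vowel and add -ani; stems whose last vowel is 'o' add mi- … -eka around the stem.
So nudur → nuindur.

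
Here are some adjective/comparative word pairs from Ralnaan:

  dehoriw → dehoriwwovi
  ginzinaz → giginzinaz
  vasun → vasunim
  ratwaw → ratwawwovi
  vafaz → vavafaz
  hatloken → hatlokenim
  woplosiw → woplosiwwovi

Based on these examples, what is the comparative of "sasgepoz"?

ratwaw and ginzinaz both have last vowel 'a' yet inflect differently (ratwawwovi, giginzinaz), so the last vowel is not what conditions the rule; the final letter is.
"sasgepoz" ends in -z. The stems ending in -z (ginzinaz → giginzinaz, vafaz → vavafaz) repeat the first consonant+vowel as a prefix.
So sasgepoz → sasasgepoz.

sasasgepoz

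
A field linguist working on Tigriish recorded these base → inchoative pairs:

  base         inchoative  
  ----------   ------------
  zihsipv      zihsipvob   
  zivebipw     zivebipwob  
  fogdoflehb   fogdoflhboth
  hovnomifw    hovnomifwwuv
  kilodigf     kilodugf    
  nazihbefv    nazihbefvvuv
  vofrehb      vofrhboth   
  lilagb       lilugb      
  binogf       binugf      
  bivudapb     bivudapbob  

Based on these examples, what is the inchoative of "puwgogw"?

"puwgogw" has second-to-last letter 'g'. The stems whose second-to-last letter is 'g' (kilodigf → kilodugf, binogf → binugf, lilagb → lilugb) change the last vowel to 'u'.
The other patterns: stems whose second-to-last letter is 'p' add -ob; stems whose second-to-last letter is 'f' double the final consonant and add -uv; stems whose second-to-last letter is 'h' delete the last vowel and add -oth.
So puwgogw → puwgugw.

puwgugw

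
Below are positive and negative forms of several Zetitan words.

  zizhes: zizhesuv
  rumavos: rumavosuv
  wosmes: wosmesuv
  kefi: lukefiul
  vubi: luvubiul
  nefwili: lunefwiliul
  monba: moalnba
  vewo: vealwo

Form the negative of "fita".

"fita" ends in -a. The one such stem in the data (monba → moalnba) inserts -al- after the first vowel (as does vewo), so the same rule applies.
So fita → fialta.

fialta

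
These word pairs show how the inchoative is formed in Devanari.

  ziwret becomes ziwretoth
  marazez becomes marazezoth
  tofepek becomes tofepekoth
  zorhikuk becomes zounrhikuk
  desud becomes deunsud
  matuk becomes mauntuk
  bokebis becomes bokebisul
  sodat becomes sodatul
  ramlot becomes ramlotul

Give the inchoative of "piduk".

"piduk" has last vowel 'u'. The stems whose last vowel is 'u' (zorhikuk → zounrhikuk, desud → deunsud, matuk → mauntuk) insert -un- after the first vowel.
The other patterns: stems whose last vowel is 'e' add -oth; stems whose last vowel is 'a', 'i' or 'o' add -ul.
So piduk → piunduk.

piunduk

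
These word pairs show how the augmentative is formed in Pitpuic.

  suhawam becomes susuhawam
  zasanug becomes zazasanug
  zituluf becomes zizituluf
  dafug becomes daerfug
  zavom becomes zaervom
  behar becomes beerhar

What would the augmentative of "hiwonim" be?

"hiwonim" has 3 vowels. The stems with 3 vowels (suhawam → susuhawam, zasanug → zazasanug, zituluf → zizituluf) repeat the first consonant+vowel as a prefix.
So hiwonim → hihiwonim.

hihiwonim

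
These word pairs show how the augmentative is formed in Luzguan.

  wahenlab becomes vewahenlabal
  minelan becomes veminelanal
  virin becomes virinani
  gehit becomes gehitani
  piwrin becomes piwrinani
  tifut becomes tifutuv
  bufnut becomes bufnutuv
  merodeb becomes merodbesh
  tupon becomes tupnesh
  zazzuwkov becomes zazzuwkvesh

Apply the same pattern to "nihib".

nihibani

minelan and virin both end in -n yet inflect differently (veminelanal, virinani), so the final letter is not what conditions the rule; the last vowel is.
"nihib" has last vowel 'i'. The stems whose last vowel is 'i' (virin → virinani, gehit → gehitani, piwrin → piwrinani) add -ani.
So nihib → nihibani.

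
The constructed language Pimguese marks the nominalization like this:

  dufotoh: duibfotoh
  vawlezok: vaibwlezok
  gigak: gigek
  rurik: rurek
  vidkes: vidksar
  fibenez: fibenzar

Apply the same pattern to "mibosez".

"mibosez" has last vowel 'e'. The stems whose last vowel is 'e' (vidkes → vidksar, fibenez → fibenzar) delete the last vowel and add -ar.
So mibosez → miboszar.

miboszar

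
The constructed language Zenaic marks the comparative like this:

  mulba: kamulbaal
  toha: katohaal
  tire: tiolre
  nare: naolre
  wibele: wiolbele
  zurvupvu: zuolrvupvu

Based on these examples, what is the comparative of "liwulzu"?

liolwulzu

"liwulzu" ends in -u. The one such stem in the data (zurvupvu → zuolrvupvu) inserts -ol- after the first vowel (as do tire, nare), so the same rule applies.
So liwulzu → liolwulzu.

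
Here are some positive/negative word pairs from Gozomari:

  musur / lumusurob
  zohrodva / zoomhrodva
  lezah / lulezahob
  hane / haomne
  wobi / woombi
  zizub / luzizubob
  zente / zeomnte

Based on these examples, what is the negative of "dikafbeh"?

zohrodva and lezah both have last vowel 'a' yet inflect differently (zoomhrodva, lulezahob), so the last vowel is not what conditions the rule; whether the stem ends in a vowel or a consonant is.
"dikafbeh" ends in a consonant. The stems ending in a consonant (zizub → luzizubob, musur → lumusurob, lezah → lulezahob) add lu- … -ob around the stem.
The other pattern: stems ending in a vowel insert -om- after the first vowel.
So dikafbeh → ludikafbehob.

ludikafbehob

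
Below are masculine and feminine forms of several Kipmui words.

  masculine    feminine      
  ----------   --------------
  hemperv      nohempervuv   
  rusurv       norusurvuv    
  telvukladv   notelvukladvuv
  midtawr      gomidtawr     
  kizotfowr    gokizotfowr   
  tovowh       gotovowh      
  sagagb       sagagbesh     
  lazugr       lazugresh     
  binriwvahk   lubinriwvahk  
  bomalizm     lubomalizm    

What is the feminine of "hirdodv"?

nohirdodvuv

"hirdodv" has second-to-last letter 'd'. The one such stem in the data (telvukladv → notelvukladvuv) adds no- … -uv around the stem, so the same rule applies.
The other patterns: stems whose second-to-last letter is 'w' add the prefix go-; stems whose second-to-last letter is 'g' add -esh; stems whose second-to-last letter is 'h' or 'z' add the prefix lu-.
So hirdodv → nohirdodvuv.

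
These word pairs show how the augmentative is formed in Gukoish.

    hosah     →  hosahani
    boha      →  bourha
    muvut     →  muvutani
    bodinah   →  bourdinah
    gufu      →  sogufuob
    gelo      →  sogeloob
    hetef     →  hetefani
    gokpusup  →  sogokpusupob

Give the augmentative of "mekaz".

bodinah and hosah both end in -h yet inflect differently (bourdinah, hosahani), so the final letter is not what conditions the rule; the first letter is.
"mekaz" begins with m-. The one such stem in the data (muvut → muvutani) adds -ani, so the same rule applies.
The other patterns: stems beginning with b- insert -ur- after the first vowel; stems beginning with g- add so- … -ob around the stem.
So mekaz → mekazani.

mekazani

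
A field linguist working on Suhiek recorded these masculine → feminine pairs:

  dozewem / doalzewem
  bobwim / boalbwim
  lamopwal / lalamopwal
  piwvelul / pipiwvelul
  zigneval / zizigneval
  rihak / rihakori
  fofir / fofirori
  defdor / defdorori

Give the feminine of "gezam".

"gezam" ends in -m. The stems ending in -m (dozewem → doalzewem, bobwim → boalbwim) insert -al- after the first vowel.
The other patterns: stems ending in -l repeat the first consonant+vowel as a prefix; stems ending in -k or -r add -ori.
So gezam → gealzam.

gealzam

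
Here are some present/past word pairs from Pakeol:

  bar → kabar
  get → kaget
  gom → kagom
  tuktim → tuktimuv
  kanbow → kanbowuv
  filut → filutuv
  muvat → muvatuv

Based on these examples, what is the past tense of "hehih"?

gom and tuktim both end in -m yet inflect differently (kagom, tuktimuv), so the final letter is not what conditions the rule; the number of vowels is.
"hehih" has 2 vowels. The stems with 2 vowels (tuktim → tuktimuv, kanbow → kanbowuv, filut → filutuv) add -uv.
So hehih → hehihuv.

hehihuv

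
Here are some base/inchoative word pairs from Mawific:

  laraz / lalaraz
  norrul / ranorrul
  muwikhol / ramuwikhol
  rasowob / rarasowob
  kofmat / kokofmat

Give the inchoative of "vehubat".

"vehubat" ends in -t. The one such stem in the data (kofmat → kokofmat) repeats the first consonant+vowel as a prefix (as do laraz, rasowob), so the same rule applies.
So vehubat → vevehubat.

vevehubat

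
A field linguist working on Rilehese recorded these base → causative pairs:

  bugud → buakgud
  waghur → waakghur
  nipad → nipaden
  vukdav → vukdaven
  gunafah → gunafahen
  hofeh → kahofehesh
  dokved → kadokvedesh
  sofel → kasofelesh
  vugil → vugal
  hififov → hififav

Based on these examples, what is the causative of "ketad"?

bugud and nipad both end in -d yet inflect differently (buakgud, nipaden), so the final letter is not what conditions the rule; the last vowel is.
"ketad" has last vowel 'a'. The stems whose last vowel is 'a' (nipad → nipaden, vukdav → vukdaven, gunafah → gunafahen) add -en.
So ketad → ketaden.

ketaden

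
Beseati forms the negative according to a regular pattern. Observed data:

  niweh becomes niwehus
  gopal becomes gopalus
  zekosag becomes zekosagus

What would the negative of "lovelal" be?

Every pair shown (niweh → niwehus, gopal → gopalus, zekosag → zekosagus) follows the same rule: add -us.
So lovelal → lovelalus.

lovelalus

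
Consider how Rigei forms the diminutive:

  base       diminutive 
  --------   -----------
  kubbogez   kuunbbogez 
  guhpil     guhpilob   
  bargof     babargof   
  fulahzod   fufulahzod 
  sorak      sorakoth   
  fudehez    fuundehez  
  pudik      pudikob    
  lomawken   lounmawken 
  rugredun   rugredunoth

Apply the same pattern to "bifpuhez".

biunfpuhez

pudik and sorak both end in -k yet inflect differently (pudikob, sorakoth), so the final letter is not what conditions the rule; the last vowel is.
"bifpuhez" has last vowel 'e'. The stems whose last vowel is 'e' (kubbogez → kuunbbogez, fudehez → fuundehez, lomawken → lounmawken) insert -un- after the first vowel.
The other patterns: stems whose last vowel is 'i' add -ob; stems whose last vowel is 'o' repeat the first consonant+vowel as a prefix; stems whose last vowel is 'a' or 'u' add -oth.
So bifpuhez → biunfpuhez.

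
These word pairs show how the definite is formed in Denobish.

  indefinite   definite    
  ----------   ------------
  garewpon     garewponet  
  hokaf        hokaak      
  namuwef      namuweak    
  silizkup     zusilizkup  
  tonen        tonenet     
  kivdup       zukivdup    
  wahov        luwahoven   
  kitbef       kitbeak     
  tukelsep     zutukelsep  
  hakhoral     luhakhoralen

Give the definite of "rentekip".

zurentekip

"rentekip" ends in -p. The stems ending in -p (silizkup → zusilizkup, kivdup → zukivdup, tukelsep → zutukelsep) add the prefix zu-.
The other patterns: stems ending in -f drop the final letter and add -ak; stems ending in -n add -et; stems ending in -l or -v add lu- … -en around the stem.
So rentekip → zurentekip.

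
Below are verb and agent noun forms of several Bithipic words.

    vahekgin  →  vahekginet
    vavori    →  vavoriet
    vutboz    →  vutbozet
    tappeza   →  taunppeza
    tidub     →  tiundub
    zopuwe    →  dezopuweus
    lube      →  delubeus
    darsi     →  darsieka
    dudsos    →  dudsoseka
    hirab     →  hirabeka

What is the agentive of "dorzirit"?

dorziriteka

"dorzirit" begins with d-. The stems beginning with d- (darsi → darsieka, dudsos → dudsoseka) add -eka.
So dorzirit → dorziriteka.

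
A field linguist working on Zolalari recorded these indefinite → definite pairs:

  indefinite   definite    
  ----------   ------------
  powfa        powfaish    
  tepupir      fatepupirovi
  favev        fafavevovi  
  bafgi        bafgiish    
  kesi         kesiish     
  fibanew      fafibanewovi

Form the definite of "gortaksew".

"gortaksew" ends in a consonant. The stems ending in a consonant (fibanew → fafibanewovi, tepupir → fatepupirovi, favev → fafavevovi) add fa- … -ovi around the stem.
So gortaksew → fagortaksewovi.

fagortaksewovi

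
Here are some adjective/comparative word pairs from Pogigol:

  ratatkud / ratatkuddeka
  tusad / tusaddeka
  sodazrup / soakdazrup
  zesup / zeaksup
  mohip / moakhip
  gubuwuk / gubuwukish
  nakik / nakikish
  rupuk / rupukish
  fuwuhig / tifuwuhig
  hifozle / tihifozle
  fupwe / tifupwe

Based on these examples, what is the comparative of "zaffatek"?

"zaffatek" ends in -k. The stems ending in -k (gubuwuk → gubuwukish, nakik → nakikish, rupuk → rupukish) add -ish.
So zaffatek → zaffatekish.

zaffatekish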